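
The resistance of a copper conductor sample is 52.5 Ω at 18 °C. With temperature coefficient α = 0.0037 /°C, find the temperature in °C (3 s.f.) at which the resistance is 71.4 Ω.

R = R₀(1 + α(T − T₀)) ⇒ T = T₀ + (R/R₀ − 1)/α
T = 18 + (71.4/52.5 − 1)/0.0037 = 18 + (0.36)/0.0037 = 115 °C

115 °C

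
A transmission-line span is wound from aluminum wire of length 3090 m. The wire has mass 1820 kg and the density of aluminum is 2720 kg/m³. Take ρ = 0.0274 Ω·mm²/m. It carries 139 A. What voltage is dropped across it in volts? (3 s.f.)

54.3 V

ρ = 0.0274 Ω·mm²/m = 2.74×10^-8 Ω·m
A = m/(density·L) = 1820/(2720×3090) = 2.1654e-04 m²
R = ρL/A = (2.74×10^-8)(3090)/(2.1654e-04) = 0.391 Ω
V = IR = 139 × 0.391 = 54.3 V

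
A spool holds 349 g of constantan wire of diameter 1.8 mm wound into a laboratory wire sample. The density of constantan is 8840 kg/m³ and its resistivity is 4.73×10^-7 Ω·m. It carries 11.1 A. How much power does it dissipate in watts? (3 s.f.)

A = π(d/2)² = π(9.0000e-04 m)² = 2.5447e-06 m²
L = m/(density·A) = 0.349/(8840×2.5447e-06) = 15.51 m
R = ρL/A = (4.73×10^-7)(15.51)/(2.5447e-06) = 2.884 Ω
P = I²R = (11.1)² × 2.884 = 355 W

355 W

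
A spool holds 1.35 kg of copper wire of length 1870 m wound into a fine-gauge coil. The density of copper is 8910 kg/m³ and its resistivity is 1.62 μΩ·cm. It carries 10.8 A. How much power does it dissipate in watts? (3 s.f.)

ρ = 1.62 μΩ·cm = 1.62×10^-8 Ω·m
A = m/(density·L) = 1.35/(8910×1870) = 8.1024e-08 m²
R = ρL/A = (1.62×10^-8)(1870)/(8.1024e-08) = 373.9 Ω
P = I²R = (10.8)² × 373.9 = 43600 W

43600 W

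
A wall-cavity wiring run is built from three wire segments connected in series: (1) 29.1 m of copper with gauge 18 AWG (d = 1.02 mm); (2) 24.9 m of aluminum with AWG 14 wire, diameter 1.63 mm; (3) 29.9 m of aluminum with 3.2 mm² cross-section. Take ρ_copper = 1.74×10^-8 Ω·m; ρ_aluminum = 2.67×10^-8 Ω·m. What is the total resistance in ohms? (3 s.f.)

Seg 1: A = π(1.02/2 mm)² = π(5.1000e-04 m)² = 8.171e-07 m²
R_1 = (1.74×10^-8)(29.1)/(8.171e-07) = 0.6197 Ω
Seg 2: A = π(1.63/2 mm)² = π(8.1500e-04 m)² = 2.087e-06 m²
R_2 = (2.67×10^-8)(24.9)/(2.087e-06) = 0.3186 Ω
Seg 3: A = 3.2 mm² = 3.200e-06 m²
R_3 = (2.67×10^-8)(29.9)/(3.200e-06) = 0.2495 Ω
R_total = R_1 + R_2 + R_3 = 1.19 Ω

1.19 Ω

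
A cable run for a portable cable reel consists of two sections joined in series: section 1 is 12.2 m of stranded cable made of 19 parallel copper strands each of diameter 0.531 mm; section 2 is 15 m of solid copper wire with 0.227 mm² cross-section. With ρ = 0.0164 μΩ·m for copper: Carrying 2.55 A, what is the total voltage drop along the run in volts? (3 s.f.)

ρ = 0.0164 μΩ·m = 1.64×10^-8 Ω·m
Section 1: A_strand = π(2.6550e-04)² = 2.215e-07 m²; R₁ = ρL/(N·A_s) = (1.64×10^-8)(12.2)/(19×2.215e-07) = 0.04755 Ω
Section 2: A = 0.227 mm² = 2.270e-07 m²
R₂ = (1.64×10^-8)(15)/(2.270e-07) = 1.084 Ω
R = R₁ + R₂ = 1.131 Ω
V = IR = 2.55 × 1.131 = 2.88 V

2.88 V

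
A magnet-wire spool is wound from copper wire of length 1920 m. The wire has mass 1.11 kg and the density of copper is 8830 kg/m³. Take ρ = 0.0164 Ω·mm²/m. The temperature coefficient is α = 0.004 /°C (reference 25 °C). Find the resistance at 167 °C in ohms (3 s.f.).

ρ = 0.0164 Ω·mm²/m = 1.64×10^-8 Ω·m
A = m/(density·L) = 1.11/(8830×1920) = 6.5473e-08 m²
R = ρL/A = (1.64×10^-8)(1920)/(6.5473e-08) = 480.9 Ω
R(167 °C) = 480.9 × (1 + 0.004×142) = 754 Ω

754 Ω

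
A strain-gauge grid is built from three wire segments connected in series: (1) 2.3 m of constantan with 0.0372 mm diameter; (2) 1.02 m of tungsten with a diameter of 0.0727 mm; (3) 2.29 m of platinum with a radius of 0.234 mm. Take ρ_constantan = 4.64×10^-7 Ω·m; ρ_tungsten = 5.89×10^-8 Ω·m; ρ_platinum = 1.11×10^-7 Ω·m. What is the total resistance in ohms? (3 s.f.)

Seg 1: A = π(d/2)² = π(1.8600e-05 m)² = 1.087e-09 m²
R_1 = (4.64×10^-7)(2.3)/(1.087e-09) = 981.9 Ω
Seg 2: A = π(d/2)² = π(3.6350e-05 m)² = 4.151e-09 m²
R_2 = (5.89×10^-8)(1.02)/(4.151e-09) = 14.47 Ω
Seg 3: A = πr² = π(2.3400e-04 m)² = 1.720e-07 m²
R_3 = (1.11×10^-7)(2.29)/(1.720e-07) = 1.478 Ω
R_total = R_1 + R_2 + R_3 = 998 Ω

998 Ω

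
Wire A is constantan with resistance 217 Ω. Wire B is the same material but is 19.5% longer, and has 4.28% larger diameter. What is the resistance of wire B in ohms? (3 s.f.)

238 Ω

R ∝ L/d², so R_B/R_A = (1 + 19.5/100) × (1 + 4.28/100)⁻²
= 1.195 × 0.9196 = 1.099
R_B = 1.099 × 217 = 238 Ω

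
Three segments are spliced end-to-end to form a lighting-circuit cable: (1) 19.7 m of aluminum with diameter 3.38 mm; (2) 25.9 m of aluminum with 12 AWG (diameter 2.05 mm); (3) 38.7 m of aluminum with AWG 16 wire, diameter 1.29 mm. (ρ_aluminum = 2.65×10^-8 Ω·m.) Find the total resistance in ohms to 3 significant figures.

Seg 1: A = π(d/2)² = π(1.6900e-03 m)² = 8.973e-06 m²
R_1 = (2.65×10^-8)(19.7)/(8.973e-06) = 0.05818 Ω
Seg 2: A = π(2.05/2 mm)² = π(1.0250e-03 m)² = 3.301e-06 m²
R_2 = (2.65×10^-8)(25.9)/(3.301e-06) = 0.2079 Ω
Seg 3: A = π(1.29/2 mm)² = π(6.4500e-04 m)² = 1.307e-06 m²
R_3 = (2.65×10^-8)(38.7)/(1.307e-06) = 0.7847 Ω
R_total = R_1 + R_2 + R_3 = 1.05 Ω

1.05 Ω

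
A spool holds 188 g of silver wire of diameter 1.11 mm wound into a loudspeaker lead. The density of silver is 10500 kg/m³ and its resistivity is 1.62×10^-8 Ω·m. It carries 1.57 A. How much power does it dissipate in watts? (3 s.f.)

0.764 W

A = π(d/2)² = π(5.5500e-04 m)² = 9.6769e-07 m²
L = m/(density·A) = 0.188/(10500×9.6769e-07) = 18.5 m
R = ρL/A = (1.62×10^-8)(18.5)/(9.6769e-07) = 0.3098 Ω
P = I²R = (1.57)² × 0.3098 = 0.764 W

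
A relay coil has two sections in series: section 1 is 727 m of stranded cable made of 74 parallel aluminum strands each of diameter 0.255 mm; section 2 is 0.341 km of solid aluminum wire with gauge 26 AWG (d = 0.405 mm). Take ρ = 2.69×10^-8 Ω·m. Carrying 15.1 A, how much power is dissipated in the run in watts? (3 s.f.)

17400 W

Section 1: A_strand = π(1.2750e-04)² = 5.107e-08 m²; R₁ = ρL/(N·A_s) = (2.69×10^-8)(727)/(74×5.107e-08) = 5.175 Ω
Section 2: A = π(0.405/2 mm)² = π(2.0250e-04 m)² = 1.288e-07 m²
R₂ = (2.69×10^-8)(341)/(1.288e-07) = 71.2 Ω
R = R₁ + R₂ = 76.38 Ω
P = I²R = (15.1)² × 76.38 = 17400 W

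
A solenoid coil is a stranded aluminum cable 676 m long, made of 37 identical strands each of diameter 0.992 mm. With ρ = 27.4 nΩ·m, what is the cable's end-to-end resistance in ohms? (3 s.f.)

0.648 Ω

ρ = 27.4 nΩ·m = 2.74×10^-8 Ω·m
A_strand = π(4.9600e-04 m)² = 7.729e-07 m²
R_strand = ρL/A = (2.74×10^-8)(676)/(7.729e-07) = 23.97 Ω
R_total = R_strand/N = 23.97/37 = 0.648 Ω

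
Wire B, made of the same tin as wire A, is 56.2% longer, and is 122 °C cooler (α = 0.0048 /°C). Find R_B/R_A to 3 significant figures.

R ∝ ρL/d² with ρ ∝ (1+αΔT), so R_B/R_A = (1 + 56.2/100) × (1 − 0.0048×122)
= 1.562 × 0.4144 = 0.647

0.647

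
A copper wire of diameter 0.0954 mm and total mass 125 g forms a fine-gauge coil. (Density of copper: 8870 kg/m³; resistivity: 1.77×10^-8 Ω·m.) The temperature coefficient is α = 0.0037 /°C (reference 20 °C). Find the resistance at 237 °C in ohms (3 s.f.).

8800 Ω

A = π(d/2)² = π(4.7700e-05 m)² = 7.1480e-09 m²
L = m/(density·A) = 0.125/(8870×7.1480e-09) = 1972 m
R = ρL/A = (1.77×10^-8)(1972)/(7.1480e-09) = 4882 Ω
R(237 °C) = 4882 × (1 + 0.0037×217) = 8800 Ω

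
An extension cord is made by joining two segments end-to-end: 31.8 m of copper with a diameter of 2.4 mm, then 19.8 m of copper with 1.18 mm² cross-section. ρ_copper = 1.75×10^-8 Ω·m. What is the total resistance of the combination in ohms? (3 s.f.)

0.417 Ω

Segment 1: A = π(d/2)² = π(1.2000e-03 m)² = 4.524e-06 m²
R₁ = ρL/A = (1.75×10^-8)(31.8)/(4.524e-06) = 0.123 Ω
Segment 2: A = 1.18 mm² = 1.180e-06 m²
R₂ = (1.75×10^-8)(19.8)/(1.180e-06) = 0.2936 Ω
R = R₁ + R₂ = 0.417 Ω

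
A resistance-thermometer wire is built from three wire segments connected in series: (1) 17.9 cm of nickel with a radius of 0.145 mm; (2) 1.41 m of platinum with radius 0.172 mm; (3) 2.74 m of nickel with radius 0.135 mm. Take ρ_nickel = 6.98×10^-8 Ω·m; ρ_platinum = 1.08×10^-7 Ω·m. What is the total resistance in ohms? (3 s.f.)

5.17 Ω

Seg 1: A = πr² = π(1.4500e-04 m)² = 6.605e-08 m²
R_1 = (6.98×10^-8)(0.179)/(6.605e-08) = 0.1892 Ω
Seg 2: A = πr² = π(1.7200e-04 m)² = 9.294e-08 m²
R_2 = (1.08×10^-7)(1.41)/(9.294e-08) = 1.638 Ω
Seg 3: A = πr² = π(1.3500e-04 m)² = 5.726e-08 m²
R_3 = (6.98×10^-8)(2.74)/(5.726e-08) = 3.34 Ω
R_total = R_1 + R_2 + R_3 = 5.17 Ω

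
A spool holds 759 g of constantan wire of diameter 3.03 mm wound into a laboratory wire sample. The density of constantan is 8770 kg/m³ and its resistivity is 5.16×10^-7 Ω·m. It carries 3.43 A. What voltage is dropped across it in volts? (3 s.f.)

2.95 V

A = π(d/2)² = π(1.5150e-03 m)² = 7.2107e-06 m²
L = m/(density·A) = 0.759/(8770×7.2107e-06) = 12 m
R = ρL/A = (5.16×10^-7)(12)/(7.2107e-06) = 0.8589 Ω
V = IR = 3.43 × 0.8589 = 2.95 V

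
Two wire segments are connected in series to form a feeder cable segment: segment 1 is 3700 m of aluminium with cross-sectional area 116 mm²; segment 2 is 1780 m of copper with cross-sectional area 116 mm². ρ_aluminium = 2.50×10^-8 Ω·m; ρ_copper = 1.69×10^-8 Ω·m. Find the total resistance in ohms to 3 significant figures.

Segment 1: A = 116 mm² = 1.160e-04 m²
R₁ = ρL/A = (2.50×10^-8)(3700)/(1.160e-04) = 0.7974 Ω
R₂ = (1.69×10^-8)(1780)/(1.160e-04) = 0.2593 Ω
R = R₁ + R₂ = 1.06 Ω

1.06 Ω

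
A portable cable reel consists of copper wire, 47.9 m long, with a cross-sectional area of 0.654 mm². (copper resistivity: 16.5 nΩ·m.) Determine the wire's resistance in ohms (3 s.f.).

1.21 Ω

ρ = 16.5 nΩ·m = 1.65×10^-8 Ω·m
A = 0.654 mm² = 6.540e-07 m²
R = ρL/A = (1.65×10^-8)(47.9 m)/(6.540e-07 m²) = 1.21 Ω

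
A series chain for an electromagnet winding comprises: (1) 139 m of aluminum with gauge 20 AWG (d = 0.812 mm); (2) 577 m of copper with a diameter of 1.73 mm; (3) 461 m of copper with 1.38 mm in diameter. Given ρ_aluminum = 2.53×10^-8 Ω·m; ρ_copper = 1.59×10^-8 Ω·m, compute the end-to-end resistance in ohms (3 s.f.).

15.6 Ω

Seg 1: A = π(0.812/2 mm)² = π(4.0600e-04 m)² = 5.178e-07 m²
R_1 = (2.53×10^-8)(139)/(5.178e-07) = 6.791 Ω
Seg 2: A = π(d/2)² = π(8.6500e-04 m)² = 2.351e-06 m²
R_2 = (1.59×10^-8)(577)/(2.351e-06) = 3.903 Ω
Seg 3: A = π(d/2)² = π(6.9000e-04 m)² = 1.496e-06 m²
R_3 = (1.59×10^-8)(461)/(1.496e-06) = 4.901 Ω
R_total = R_1 + R_2 + R_3 = 15.6 Ω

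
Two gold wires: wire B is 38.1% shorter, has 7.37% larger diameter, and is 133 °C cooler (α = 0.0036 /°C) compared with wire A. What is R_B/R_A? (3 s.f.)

0.280

R ∝ ρL/d² with ρ ∝ (1+αΔT), so R_B/R_A = (1 − 38.1/100) × (1 + 7.37/100)⁻² × (1 − 0.0036×133)
= 0.619 × 0.8674 × 0.5212 = 0.280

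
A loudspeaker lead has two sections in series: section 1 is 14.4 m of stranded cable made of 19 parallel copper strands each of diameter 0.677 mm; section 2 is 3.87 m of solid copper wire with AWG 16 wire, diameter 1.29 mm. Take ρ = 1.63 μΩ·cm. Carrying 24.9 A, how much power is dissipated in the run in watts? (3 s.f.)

ρ = 1.63 μΩ·cm = 1.63×10^-8 Ω·m
Section 1: A_strand = π(3.3850e-04)² = 3.600e-07 m²; R₁ = ρL/(N·A_s) = (1.63×10^-8)(14.4)/(19×3.600e-07) = 0.03432 Ω
Section 2: A = π(1.29/2 mm)² = π(6.4500e-04 m)² = 1.307e-06 m²
R₂ = (1.63×10^-8)(3.87)/(1.307e-06) = 0.04826 Ω
R = R₁ + R₂ = 0.08258 Ω
P = I²R = (24.9)² × 0.08258 = 51.2 W

51.2 W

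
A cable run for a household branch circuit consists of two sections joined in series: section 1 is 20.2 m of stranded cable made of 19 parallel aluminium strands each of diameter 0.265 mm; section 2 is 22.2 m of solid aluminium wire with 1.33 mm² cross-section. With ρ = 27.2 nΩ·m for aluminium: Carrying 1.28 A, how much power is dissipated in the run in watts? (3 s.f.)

ρ = 27.2 nΩ·m = 2.72×10^-8 Ω·m
Section 1: A_strand = π(1.3250e-04)² = 5.515e-08 m²; R₁ = ρL/(N·A_s) = (2.72×10^-8)(20.2)/(19×5.515e-08) = 0.5243 Ω
Section 2: A = 1.33 mm² = 1.330e-06 m²
R₂ = (2.72×10^-8)(22.2)/(1.330e-06) = 0.454 Ω
R = R₁ + R₂ = 0.9783 Ω
P = I²R = (1.28)² × 0.9783 = 1.60 W

1.60 W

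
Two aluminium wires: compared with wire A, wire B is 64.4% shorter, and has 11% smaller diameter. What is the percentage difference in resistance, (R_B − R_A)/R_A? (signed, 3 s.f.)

-55.1%

R ∝ L/d², so R_B/R_A = (1 − 64.4/100) × (1 − 11/100)⁻²
= 0.356 × 1.262 = 0.4494
(R_B − R_A)/R_A = 0.4494 − 1 = -55.1%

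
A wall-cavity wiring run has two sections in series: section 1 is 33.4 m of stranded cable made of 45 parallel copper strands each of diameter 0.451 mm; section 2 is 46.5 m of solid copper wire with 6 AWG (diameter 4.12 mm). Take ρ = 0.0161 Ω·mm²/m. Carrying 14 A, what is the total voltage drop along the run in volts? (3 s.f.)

ρ = 0.0161 Ω·mm²/m = 1.61×10^-8 Ω·m
Section 1: A_strand = π(2.2550e-04)² = 1.598e-07 m²; R₁ = ρL/(N·A_s) = (1.61×10^-8)(33.4)/(45×1.598e-07) = 0.0748 Ω
Section 2: A = π(4.12/2 mm)² = π(2.0600e-03 m)² = 1.333e-05 m²
R₂ = (1.61×10^-8)(46.5)/(1.333e-05) = 0.05616 Ω
R = R₁ + R₂ = 0.131 Ω
V = IR = 14 × 0.131 = 1.83 V

1.83 V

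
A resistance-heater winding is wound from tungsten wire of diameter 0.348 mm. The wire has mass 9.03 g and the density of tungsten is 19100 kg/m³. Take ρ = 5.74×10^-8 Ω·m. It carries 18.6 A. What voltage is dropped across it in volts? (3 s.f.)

55.8 V

A = π(d/2)² = π(1.7400e-04 m)² = 9.5115e-08 m²
L = m/(density·A) = 0.00903/(19100×9.5115e-08) = 4.971 m
R = ρL/A = (5.74×10^-8)(4.971)/(9.5115e-08) = 3 Ω
V = IR = 18.6 × 3 = 55.8 V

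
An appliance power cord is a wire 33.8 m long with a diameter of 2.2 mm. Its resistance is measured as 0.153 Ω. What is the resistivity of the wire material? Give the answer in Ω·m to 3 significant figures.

1.72×10^-8 Ω·m

A = π(d/2)² = π(1.1000e-03 m)² = 3.801e-06 m²
ρ = RA/L = (0.153)(3.801e-06)/(33.8) = 1.72×10^-8 Ω·m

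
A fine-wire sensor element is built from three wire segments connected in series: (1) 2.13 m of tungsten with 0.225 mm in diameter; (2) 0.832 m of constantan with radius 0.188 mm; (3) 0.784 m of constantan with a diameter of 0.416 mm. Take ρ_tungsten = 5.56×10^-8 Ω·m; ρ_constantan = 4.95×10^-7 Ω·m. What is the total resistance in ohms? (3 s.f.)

9.54 Ω

Seg 1: A = π(d/2)² = π(1.1250e-04 m)² = 3.976e-08 m²
R_1 = (5.56×10^-8)(2.13)/(3.976e-08) = 2.979 Ω
Seg 2: A = πr² = π(1.8800e-04 m)² = 1.110e-07 m²
R_2 = (4.95×10^-7)(0.832)/(1.110e-07) = 3.709 Ω
Seg 3: A = π(d/2)² = π(2.0800e-04 m)² = 1.359e-07 m²
R_3 = (4.95×10^-7)(0.784)/(1.359e-07) = 2.855 Ω
R_total = R_1 + R_2 + R_3 = 9.54 Ω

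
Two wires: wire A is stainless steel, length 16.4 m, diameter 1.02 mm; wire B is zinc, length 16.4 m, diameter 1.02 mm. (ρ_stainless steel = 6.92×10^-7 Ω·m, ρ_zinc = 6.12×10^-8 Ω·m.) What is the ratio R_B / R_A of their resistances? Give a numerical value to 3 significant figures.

R ∝ ρL/d², so R_B/R_A = (ρ_B/ρ_A)
= (6.12×10^-8/6.92×10^-7) = 0.0884

0.0884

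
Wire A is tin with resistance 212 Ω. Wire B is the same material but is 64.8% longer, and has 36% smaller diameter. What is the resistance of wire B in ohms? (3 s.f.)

R ∝ L/d², so R_B/R_A = (1 + 64.8/100) × (1 − 36/100)⁻²
= 1.648 × 2.441 = 4.023
R_B = 4.023 × 212 = 853 Ω

853 Ω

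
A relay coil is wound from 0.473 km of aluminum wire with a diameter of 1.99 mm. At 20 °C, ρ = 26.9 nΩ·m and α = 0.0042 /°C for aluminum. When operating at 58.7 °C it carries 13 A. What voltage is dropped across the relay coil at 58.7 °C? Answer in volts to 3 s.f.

61.8 V

ρ = 26.9 nΩ·m = 2.69×10^-8 Ω·m
A = π(d/2)² = π(9.9500e-04 m)² = 3.110e-06 m²
R₍20₎ = ρL/A = (2.69×10^-8)(473)/(3.110e-06) = 4.091 Ω
R₍58.7₎ = R₍20₎(1 + αΔT) = 4.091 × (1 + 0.0042×38.7) = 4.756 Ω
V = IR = 13 × 4.756 = 61.8 V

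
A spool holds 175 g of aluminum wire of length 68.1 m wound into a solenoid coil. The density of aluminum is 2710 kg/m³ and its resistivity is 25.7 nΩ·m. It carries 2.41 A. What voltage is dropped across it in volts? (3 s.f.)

4.45 V

ρ = 25.7 nΩ·m = 2.57×10^-8 Ω·m
A = m/(density·L) = 0.175/(2710×68.1) = 9.4825e-07 m²
R = ρL/A = (2.57×10^-8)(68.1)/(9.4825e-07) = 1.846 Ω
V = IR = 2.41 × 1.846 = 4.45 V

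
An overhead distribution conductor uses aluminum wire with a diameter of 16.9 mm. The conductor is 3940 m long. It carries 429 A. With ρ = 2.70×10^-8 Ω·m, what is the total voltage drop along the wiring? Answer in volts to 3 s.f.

203 V

A = π(d/2)² = π(8.4500e-03 m)² = 2.243e-04 m²
R = ρL/A = (2.70×10^-8)(3940)/(2.243e-04) = 0.4742 Ω
V = IR = 429 × 0.4742 = 203 V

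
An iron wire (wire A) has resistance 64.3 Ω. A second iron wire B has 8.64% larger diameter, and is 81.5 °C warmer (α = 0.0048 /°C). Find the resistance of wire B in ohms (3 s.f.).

75.8 Ω

R ∝ ρL/d² with ρ ∝ (1+αΔT), so R_B/R_A = (1 + 8.64/100)⁻² × (1 + 0.0048×81.5)
= 0.8473 × 1.391 = 1.179
R_B = 1.179 × 64.3 = 75.8 Ω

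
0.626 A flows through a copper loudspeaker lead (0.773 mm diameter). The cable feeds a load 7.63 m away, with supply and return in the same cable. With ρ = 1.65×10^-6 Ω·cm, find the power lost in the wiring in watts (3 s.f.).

ρ = 1.65×10^-6 Ω·cm = 1.65×10^-8 Ω·m
A = π(d/2)² = π(3.8650e-04 m)² = 4.693e-07 m²
Total conductor length (both ways) L = 2 × 7.63 = 15.26 m
R = ρL/A = (1.65×10^-8)(15.26)/(4.693e-07) = 0.5365 Ω
P = I²R = (0.626)² × 0.5365 = 0.210 W

0.210 W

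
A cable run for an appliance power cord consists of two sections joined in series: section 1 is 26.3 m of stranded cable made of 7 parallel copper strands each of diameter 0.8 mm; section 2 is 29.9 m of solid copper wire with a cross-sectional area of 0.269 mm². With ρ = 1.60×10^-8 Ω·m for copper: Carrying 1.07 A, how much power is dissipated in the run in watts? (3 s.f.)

2.17 W

Section 1: A_strand = π(4.0000e-04)² = 5.027e-07 m²; R₁ = ρL/(N·A_s) = (1.60×10^-8)(26.3)/(7×5.027e-07) = 0.1196 Ω
Section 2: A = 0.269 mm² = 2.690e-07 m²
R₂ = (1.60×10^-8)(29.9)/(2.690e-07) = 1.778 Ω
R = R₁ + R₂ = 1.898 Ω
P = I²R = (1.07)² × 1.898 = 2.17 W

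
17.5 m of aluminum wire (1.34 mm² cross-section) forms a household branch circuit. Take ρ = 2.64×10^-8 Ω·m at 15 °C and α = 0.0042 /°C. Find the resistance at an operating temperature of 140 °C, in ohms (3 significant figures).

A = 1.34 mm² = 1.340e-06 m²
R₍15°C₎ = ρL/A = (2.64×10^-8)(17.5)/(1.340e-06) = 0.3448 Ω
R = R₀(1 + αΔT) = 0.3448(1 + 0.0042×125) = 0.526 Ω

0.526 Ω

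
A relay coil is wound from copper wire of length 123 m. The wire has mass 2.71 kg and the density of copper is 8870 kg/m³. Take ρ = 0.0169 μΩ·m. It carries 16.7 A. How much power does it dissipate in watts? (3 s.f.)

ρ = 0.0169 μΩ·m = 1.69×10^-8 Ω·m
A = m/(density·L) = 2.71/(8870×123) = 2.4839e-06 m²
R = ρL/A = (1.69×10^-8)(123)/(2.4839e-06) = 0.8369 Ω
P = I²R = (16.7)² × 0.8369 = 233 W

233 W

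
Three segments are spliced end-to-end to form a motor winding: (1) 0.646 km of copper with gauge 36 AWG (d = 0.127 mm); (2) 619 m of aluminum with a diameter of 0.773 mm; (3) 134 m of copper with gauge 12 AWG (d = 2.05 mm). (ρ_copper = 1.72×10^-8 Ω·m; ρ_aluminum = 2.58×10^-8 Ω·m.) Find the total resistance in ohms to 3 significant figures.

Seg 1: A = π(0.127/2 mm)² = π(6.3500e-05 m)² = 1.267e-08 m²
R_1 = (1.72×10^-8)(646)/(1.267e-08) = 877.1 Ω
Seg 2: A = π(d/2)² = π(3.8650e-04 m)² = 4.693e-07 m²
R_2 = (2.58×10^-8)(619)/(4.693e-07) = 34.03 Ω
Seg 3: A = π(2.05/2 mm)² = π(1.0250e-03 m)² = 3.301e-06 m²
R_3 = (1.72×10^-8)(134)/(3.301e-06) = 0.6983 Ω
R_total = R_1 + R_2 + R_3 = 912 Ω

912 Ω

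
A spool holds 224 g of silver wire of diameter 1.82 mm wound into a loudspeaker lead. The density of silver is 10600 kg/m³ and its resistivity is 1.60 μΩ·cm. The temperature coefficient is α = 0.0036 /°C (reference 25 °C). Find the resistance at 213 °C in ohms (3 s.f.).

0.0838 Ω

ρ = 1.60 μΩ·cm = 1.60×10^-8 Ω·m
A = π(d/2)² = π(9.1000e-04 m)² = 2.6016e-06 m²
L = m/(density·A) = 0.224/(10600×2.6016e-06) = 8.123 m
R = ρL/A = (1.60×10^-8)(8.123)/(2.6016e-06) = 0.04996 Ω
R(213 °C) = 0.04996 × (1 + 0.0036×188) = 0.0838 Ω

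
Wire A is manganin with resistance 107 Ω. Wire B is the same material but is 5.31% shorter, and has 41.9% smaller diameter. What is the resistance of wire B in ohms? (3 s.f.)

300 Ω

R ∝ L/d², so R_B/R_A = (1 − 5.31/100) × (1 − 41.9/100)⁻²
= 0.9469 × 2.962 = 2.805
R_B = 2.805 × 107 = 300 Ω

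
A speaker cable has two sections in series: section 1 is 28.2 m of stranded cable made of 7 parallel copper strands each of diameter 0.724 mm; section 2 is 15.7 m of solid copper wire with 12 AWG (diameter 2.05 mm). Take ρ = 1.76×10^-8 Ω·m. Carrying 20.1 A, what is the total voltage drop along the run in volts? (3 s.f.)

Section 1: A_strand = π(3.6200e-04)² = 4.117e-07 m²; R₁ = ρL/(N·A_s) = (1.76×10^-8)(28.2)/(7×4.117e-07) = 0.1722 Ω
Section 2: A = π(2.05/2 mm)² = π(1.0250e-03 m)² = 3.301e-06 m²
R₂ = (1.76×10^-8)(15.7)/(3.301e-06) = 0.08372 Ω
R = R₁ + R₂ = 0.2559 Ω
V = IR = 20.1 × 0.2559 = 5.14 V

5.14 V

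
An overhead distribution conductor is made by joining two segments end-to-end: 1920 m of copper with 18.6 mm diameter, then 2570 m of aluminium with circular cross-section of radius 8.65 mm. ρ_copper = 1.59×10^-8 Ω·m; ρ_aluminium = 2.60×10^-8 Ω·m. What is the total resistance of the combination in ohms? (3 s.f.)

Segment 1: A = π(d/2)² = π(9.3000e-03 m)² = 2.717e-04 m²
R₁ = ρL/A = (1.59×10^-8)(1920)/(2.717e-04) = 0.1124 Ω
Segment 2: A = πr² = π(8.6500e-03 m)² = 2.351e-04 m²
R₂ = (2.60×10^-8)(2570)/(2.351e-04) = 0.2843 Ω
R = R₁ + R₂ = 0.397 Ω

0.397 Ω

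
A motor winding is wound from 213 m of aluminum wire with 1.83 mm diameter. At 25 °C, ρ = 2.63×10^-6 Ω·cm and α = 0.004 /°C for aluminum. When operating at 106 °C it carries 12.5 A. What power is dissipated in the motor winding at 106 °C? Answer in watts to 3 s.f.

441 W

ρ = 2.63×10^-6 Ω·cm = 2.63×10^-8 Ω·m
A = π(d/2)² = π(9.1500e-04 m)² = 2.630e-06 m²
R₍25₎ = ρL/A = (2.63×10^-8)(213)/(2.630e-06) = 2.13 Ω
R₍106₎ = R₍25₎(1 + αΔT) = 2.13 × (1 + 0.004×81) = 2.82 Ω
P = I²R = (12.5)² × 2.82 = 441 W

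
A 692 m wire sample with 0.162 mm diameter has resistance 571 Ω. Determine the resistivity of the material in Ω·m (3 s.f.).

A = π(d/2)² = π(8.1000e-05 m)² = 2.061e-08 m²
ρ = RA/L = (571)(2.061e-08)/(692) = 1.70×10^-8 Ω·m

1.70×10^-8 Ω·m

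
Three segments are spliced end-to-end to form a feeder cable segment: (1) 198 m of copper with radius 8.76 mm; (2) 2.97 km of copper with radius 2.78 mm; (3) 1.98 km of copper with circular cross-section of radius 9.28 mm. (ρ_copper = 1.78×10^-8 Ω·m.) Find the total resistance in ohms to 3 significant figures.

2.32 Ω

Seg 1: A = πr² = π(8.7600e-03 m)² = 2.411e-04 m²
R_1 = (1.78×10^-8)(198)/(2.411e-04) = 0.01462 Ω
Seg 2: A = πr² = π(2.7800e-03 m)² = 2.428e-05 m²
R_2 = (1.78×10^-8)(2970)/(2.428e-05) = 2.177 Ω
Seg 3: A = πr² = π(9.2800e-03 m)² = 2.705e-04 m²
R_3 = (1.78×10^-8)(1980)/(2.705e-04) = 0.1303 Ω
R_total = R_1 + R_2 + R_3 = 2.32 Ω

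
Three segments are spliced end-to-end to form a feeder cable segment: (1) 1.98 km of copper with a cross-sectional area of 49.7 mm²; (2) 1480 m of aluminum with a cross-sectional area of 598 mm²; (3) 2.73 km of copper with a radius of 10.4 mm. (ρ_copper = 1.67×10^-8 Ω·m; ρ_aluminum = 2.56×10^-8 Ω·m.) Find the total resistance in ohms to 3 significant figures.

0.863 Ω

Seg 1: A = 49.7 mm² = 4.970e-05 m²
R_1 = (1.67×10^-8)(1980)/(4.970e-05) = 0.6653 Ω
Seg 2: A = 598 mm² = 5.980e-04 m²
R_2 = (2.56×10^-8)(1480)/(5.980e-04) = 0.06336 Ω
Seg 3: A = πr² = π(1.0400e-02 m)² = 3.398e-04 m²
R_3 = (1.67×10^-8)(2730)/(3.398e-04) = 0.1342 Ω
R_total = R_1 + R_2 + R_3 = 0.863 Ω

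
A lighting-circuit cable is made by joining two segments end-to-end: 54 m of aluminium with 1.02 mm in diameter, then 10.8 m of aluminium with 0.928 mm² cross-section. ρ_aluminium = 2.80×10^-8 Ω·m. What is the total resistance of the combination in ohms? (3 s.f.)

Segment 1: A = π(d/2)² = π(5.1000e-04 m)² = 8.171e-07 m²
R₁ = ρL/A = (2.80×10^-8)(54)/(8.171e-07) = 1.85 Ω
Segment 2: A = 0.928 mm² = 9.280e-07 m²
R₂ = (2.80×10^-8)(10.8)/(9.280e-07) = 0.3259 Ω
R = R₁ + R₂ = 2.18 Ω

2.18 Ω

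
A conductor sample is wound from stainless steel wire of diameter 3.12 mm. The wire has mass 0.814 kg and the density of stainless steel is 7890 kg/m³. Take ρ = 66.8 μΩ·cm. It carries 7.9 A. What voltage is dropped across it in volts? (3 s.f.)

9.31 V

ρ = 66.8 μΩ·cm = 6.68×10^-7 Ω·m
A = π(d/2)² = π(1.5600e-03 m)² = 7.6454e-06 m²
L = m/(density·A) = 0.814/(7890×7.6454e-06) = 13.49 m
R = ρL/A = (6.68×10^-7)(13.49)/(7.6454e-06) = 1.179 Ω
V = IR = 7.9 × 1.179 = 9.31 V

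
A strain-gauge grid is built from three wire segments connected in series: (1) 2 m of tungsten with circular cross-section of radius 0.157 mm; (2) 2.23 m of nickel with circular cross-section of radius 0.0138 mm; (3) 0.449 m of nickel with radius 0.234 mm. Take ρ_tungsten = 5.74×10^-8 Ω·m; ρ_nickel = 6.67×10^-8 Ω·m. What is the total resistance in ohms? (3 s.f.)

Seg 1: A = πr² = π(1.5700e-04 m)² = 7.744e-08 m²
R_1 = (5.74×10^-8)(2)/(7.744e-08) = 1.482 Ω
Seg 2: A = πr² = π(1.3800e-05 m)² = 5.983e-10 m²
R_2 = (6.67×10^-8)(2.23)/(5.983e-10) = 248.6 Ω
Seg 3: A = πr² = π(2.3400e-04 m)² = 1.720e-07 m²
R_3 = (6.67×10^-8)(0.449)/(1.720e-07) = 0.1741 Ω
R_total = R_1 + R_2 + R_3 = 250 Ω

250 Ω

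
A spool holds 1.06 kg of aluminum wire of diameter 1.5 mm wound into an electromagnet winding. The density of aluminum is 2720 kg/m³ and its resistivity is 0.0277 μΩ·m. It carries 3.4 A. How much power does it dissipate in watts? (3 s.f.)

40.0 W

ρ = 0.0277 μΩ·m = 2.77×10^-8 Ω·m
A = π(d/2)² = π(7.5000e-04 m)² = 1.7671e-06 m²
L = m/(density·A) = 1.06/(2720×1.7671e-06) = 220.5 m
R = ρL/A = (2.77×10^-8)(220.5)/(1.7671e-06) = 3.457 Ω
P = I²R = (3.4)² × 3.457 = 40.0 W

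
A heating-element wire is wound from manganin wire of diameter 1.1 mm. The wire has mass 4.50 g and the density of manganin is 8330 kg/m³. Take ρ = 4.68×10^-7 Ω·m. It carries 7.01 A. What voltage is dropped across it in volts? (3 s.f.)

A = π(d/2)² = π(5.5000e-04 m)² = 9.5033e-07 m²
L = m/(density·A) = 0.0045/(8330×9.5033e-07) = 0.5684 m
R = ρL/A = (4.68×10^-7)(0.5684)/(9.5033e-07) = 0.2799 Ω
V = IR = 7.01 × 0.2799 = 1.96 V

1.96 V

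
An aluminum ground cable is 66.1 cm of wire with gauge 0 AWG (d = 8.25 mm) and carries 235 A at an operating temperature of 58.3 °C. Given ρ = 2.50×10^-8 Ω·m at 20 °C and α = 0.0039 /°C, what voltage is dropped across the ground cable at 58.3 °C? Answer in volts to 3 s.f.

0.0835 V

A = π(8.25/2 mm)² = π(4.1250e-03 m)² = 5.346e-05 m²
R₍20₎ = ρL/A = (2.50×10^-8)(0.661)/(5.346e-05) = 3.091×10^-4 Ω
R₍58.3₎ = R₍20₎(1 + αΔT) = 3.091×10^-4 × (1 + 0.0039×38.3) = 3.553×10^-4 Ω
V = IR = 235 × 3.553×10^-4 = 0.0835 V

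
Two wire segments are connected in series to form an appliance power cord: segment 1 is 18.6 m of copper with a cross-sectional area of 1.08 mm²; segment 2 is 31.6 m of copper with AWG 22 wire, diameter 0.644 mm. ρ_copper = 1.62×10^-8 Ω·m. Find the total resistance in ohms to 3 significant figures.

Segment 1: A = 1.08 mm² = 1.080e-06 m²
R₁ = ρL/A = (1.62×10^-8)(18.6)/(1.080e-06) = 0.279 Ω
Segment 2: A = π(0.644/2 mm)² = π(3.2200e-04 m)² = 3.257e-07 m²
R₂ = (1.62×10^-8)(31.6)/(3.257e-07) = 1.572 Ω
R = R₁ + R₂ = 1.85 Ω

1.85 Ω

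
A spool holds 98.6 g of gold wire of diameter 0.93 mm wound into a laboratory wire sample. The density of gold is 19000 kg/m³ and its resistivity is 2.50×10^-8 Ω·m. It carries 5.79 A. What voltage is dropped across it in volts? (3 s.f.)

1.63 V

A = π(d/2)² = π(4.6500e-04 m)² = 6.7929e-07 m²
L = m/(density·A) = 0.0986/(19000×6.7929e-07) = 7.64 m
R = ρL/A = (2.50×10^-8)(7.64)/(6.7929e-07) = 0.2812 Ω
V = IR = 5.79 × 0.2812 = 1.63 V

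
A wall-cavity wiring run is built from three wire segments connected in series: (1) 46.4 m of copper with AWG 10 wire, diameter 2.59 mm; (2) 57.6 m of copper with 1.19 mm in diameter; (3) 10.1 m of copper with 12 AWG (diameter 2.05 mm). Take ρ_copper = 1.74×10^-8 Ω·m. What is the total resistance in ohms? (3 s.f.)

1.11 Ω

Seg 1: A = π(2.59/2 mm)² = π(1.2950e-03 m)² = 5.269e-06 m²
R_1 = (1.74×10^-8)(46.4)/(5.269e-06) = 0.1532 Ω
Seg 2: A = π(d/2)² = π(5.9500e-04 m)² = 1.112e-06 m²
R_2 = (1.74×10^-8)(57.6)/(1.112e-06) = 0.9011 Ω
Seg 3: A = π(2.05/2 mm)² = π(1.0250e-03 m)² = 3.301e-06 m²
R_3 = (1.74×10^-8)(10.1)/(3.301e-06) = 0.05324 Ω
R_total = R_1 + R_2 + R_3 = 1.11 Ω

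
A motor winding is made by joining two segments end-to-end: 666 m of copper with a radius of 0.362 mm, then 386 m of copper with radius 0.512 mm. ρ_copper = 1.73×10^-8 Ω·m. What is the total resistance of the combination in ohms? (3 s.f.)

36.1 Ω

Segment 1: A = πr² = π(3.6200e-04 m)² = 4.117e-07 m²
R₁ = ρL/A = (1.73×10^-8)(666)/(4.117e-07) = 27.99 Ω
Segment 2: A = πr² = π(5.1200e-04 m)² = 8.235e-07 m²
R₂ = (1.73×10^-8)(386)/(8.235e-07) = 8.109 Ω
R = R₁ + R₂ = 36.1 Ω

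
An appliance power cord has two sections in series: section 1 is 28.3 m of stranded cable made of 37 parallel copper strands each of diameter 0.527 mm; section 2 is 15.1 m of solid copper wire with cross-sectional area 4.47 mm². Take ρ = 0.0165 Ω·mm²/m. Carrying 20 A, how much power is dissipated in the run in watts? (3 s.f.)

45.4 W

ρ = 0.0165 Ω·mm²/m = 1.65×10^-8 Ω·m
Section 1: A_strand = π(2.6350e-04)² = 2.181e-07 m²; R₁ = ρL/(N·A_s) = (1.65×10^-8)(28.3)/(37×2.181e-07) = 0.05786 Ω
Section 2: A = 4.47 mm² = 4.470e-06 m²
R₂ = (1.65×10^-8)(15.1)/(4.470e-06) = 0.05574 Ω
R = R₁ + R₂ = 0.1136 Ω
P = I²R = (20)² × 0.1136 = 45.4 W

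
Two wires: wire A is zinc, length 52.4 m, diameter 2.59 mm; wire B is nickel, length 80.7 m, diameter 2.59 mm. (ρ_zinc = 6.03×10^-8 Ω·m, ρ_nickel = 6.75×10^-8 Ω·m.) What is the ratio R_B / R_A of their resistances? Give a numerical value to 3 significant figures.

R ∝ ρL/d², so R_B/R_A = (ρ_B/ρ_A) × (L_B/L_A)
= (6.75×10^-8/6.03×10^-8) × (80.7/52.4) = 1.72

1.72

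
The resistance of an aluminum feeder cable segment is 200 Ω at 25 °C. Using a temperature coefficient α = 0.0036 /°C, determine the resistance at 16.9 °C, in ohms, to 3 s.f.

194 Ω

ΔT = 16.9 − 25 = -8.1 °C
R = R₀(1 + αΔT) = 200 × (1 + 0.0036×-8.1) = 200 × 0.9708 = 194 Ω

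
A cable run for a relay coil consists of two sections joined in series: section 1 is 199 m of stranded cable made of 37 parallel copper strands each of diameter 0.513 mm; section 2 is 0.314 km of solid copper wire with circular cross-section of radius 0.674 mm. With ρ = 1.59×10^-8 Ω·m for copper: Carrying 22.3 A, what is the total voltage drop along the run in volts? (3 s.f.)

87.2 V

Section 1: A_strand = π(2.5650e-04)² = 2.067e-07 m²; R₁ = ρL/(N·A_s) = (1.59×10^-8)(199)/(37×2.067e-07) = 0.4137 Ω
Section 2: A = πr² = π(6.7400e-04 m)² = 1.427e-06 m²
R₂ = (1.59×10^-8)(314)/(1.427e-06) = 3.498 Ω
R = R₁ + R₂ = 3.912 Ω
V = IR = 22.3 × 3.912 = 87.2 V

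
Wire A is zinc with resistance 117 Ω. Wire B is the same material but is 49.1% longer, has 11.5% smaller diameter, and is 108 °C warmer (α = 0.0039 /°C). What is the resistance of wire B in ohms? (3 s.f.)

317 Ω

R ∝ ρL/d² with ρ ∝ (1+αΔT), so R_B/R_A = (1 + 49.1/100) × (1 − 11.5/100)⁻² × (1 + 0.0039×108)
= 1.491 × 1.277 × 1.421 = 2.705
R_B = 2.705 × 117 = 317 Ω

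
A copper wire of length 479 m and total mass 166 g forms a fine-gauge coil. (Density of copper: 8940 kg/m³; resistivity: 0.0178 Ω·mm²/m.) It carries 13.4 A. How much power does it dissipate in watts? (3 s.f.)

ρ = 0.0178 Ω·mm²/m = 1.78×10^-8 Ω·m
A = m/(density·L) = 0.166/(8940×479) = 3.8765e-08 m²
R = ρL/A = (1.78×10^-8)(479)/(3.8765e-08) = 219.9 Ω
P = I²R = (13.4)² × 219.9 = 39500 W

39500 W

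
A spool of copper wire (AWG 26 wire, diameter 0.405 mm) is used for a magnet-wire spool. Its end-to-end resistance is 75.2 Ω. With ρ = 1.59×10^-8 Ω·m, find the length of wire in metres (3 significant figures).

A = π(0.405/2 mm)² = π(2.0250e-04 m)² = 1.288e-07 m²
L = RA/ρ = (75.2)(1.288e-07)/(1.59×10^-8) = 609 m

609 m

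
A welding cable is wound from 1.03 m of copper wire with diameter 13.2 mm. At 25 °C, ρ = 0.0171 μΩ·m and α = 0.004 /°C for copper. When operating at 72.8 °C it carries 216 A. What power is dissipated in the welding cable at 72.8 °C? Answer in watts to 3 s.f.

ρ = 0.0171 μΩ·m = 1.71×10^-8 Ω·m
A = π(d/2)² = π(6.6000e-03 m)² = 1.368e-04 m²
R₍25₎ = ρL/A = (1.71×10^-8)(1.03)/(1.368e-04) = 1.287×10^-4 Ω
R₍72.8₎ = R₍25₎(1 + αΔT) = 1.287×10^-4 × (1 + 0.004×47.8) = 1.533×10^-4 Ω
P = I²R = (216)² × 1.533×10^-4 = 7.15 W

7.15 W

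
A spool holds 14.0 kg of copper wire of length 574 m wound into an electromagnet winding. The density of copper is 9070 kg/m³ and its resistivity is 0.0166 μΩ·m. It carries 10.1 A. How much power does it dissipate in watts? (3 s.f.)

361 W

ρ = 0.0166 μΩ·m = 1.66×10^-8 Ω·m
A = m/(density·L) = 14/(9070×574) = 2.6891e-06 m²
R = ρL/A = (1.66×10^-8)(574)/(2.6891e-06) = 3.543 Ω
P = I²R = (10.1)² × 3.543 = 361 W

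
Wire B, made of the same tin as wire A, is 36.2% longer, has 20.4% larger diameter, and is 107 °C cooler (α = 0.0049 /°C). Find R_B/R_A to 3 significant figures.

R ∝ ρL/d² with ρ ∝ (1+αΔT), so R_B/R_A = (1 + 36.2/100) × (1 + 20.4/100)⁻² × (1 − 0.0049×107)
= 1.362 × 0.6898 × 0.4757 = 0.447

0.447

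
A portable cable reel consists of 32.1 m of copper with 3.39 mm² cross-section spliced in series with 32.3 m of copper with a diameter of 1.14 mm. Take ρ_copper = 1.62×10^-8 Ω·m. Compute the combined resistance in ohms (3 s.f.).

Segment 1: A = 3.39 mm² = 3.390e-06 m²
R₁ = ρL/A = (1.62×10^-8)(32.1)/(3.390e-06) = 0.1534 Ω
Segment 2: A = π(d/2)² = π(5.7000e-04 m)² = 1.021e-06 m²
R₂ = (1.62×10^-8)(32.3)/(1.021e-06) = 0.5126 Ω
R = R₁ + R₂ = 0.666 Ω

0.666 Ω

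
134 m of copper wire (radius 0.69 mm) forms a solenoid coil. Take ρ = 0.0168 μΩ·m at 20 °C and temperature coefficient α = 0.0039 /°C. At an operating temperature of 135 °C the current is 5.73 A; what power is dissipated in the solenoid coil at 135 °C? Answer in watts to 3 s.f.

ρ = 0.0168 μΩ·m = 1.68×10^-8 Ω·m
A = πr² = π(6.9000e-04 m)² = 1.496e-06 m²
R₍20₎ = ρL/A = (1.68×10^-8)(134)/(1.496e-06) = 1.505 Ω
R₍135₎ = R₍20₎(1 + αΔT) = 1.505 × (1 + 0.0039×115) = 2.18 Ω
P = I²R = (5.73)² × 2.18 = 71.6 W

71.6 W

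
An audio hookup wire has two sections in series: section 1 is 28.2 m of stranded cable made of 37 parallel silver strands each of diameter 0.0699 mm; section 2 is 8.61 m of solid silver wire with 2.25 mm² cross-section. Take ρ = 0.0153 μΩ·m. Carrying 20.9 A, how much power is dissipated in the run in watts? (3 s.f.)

1350 W

ρ = 0.0153 μΩ·m = 1.53×10^-8 Ω·m
Section 1: A_strand = π(3.4950e-05)² = 3.837e-09 m²; R₁ = ρL/(N·A_s) = (1.53×10^-8)(28.2)/(37×3.837e-09) = 3.039 Ω
Section 2: A = 2.25 mm² = 2.250e-06 m²
R₂ = (1.53×10^-8)(8.61)/(2.250e-06) = 0.05855 Ω
R = R₁ + R₂ = 3.097 Ω
P = I²R = (20.9)² × 3.097 = 1350 W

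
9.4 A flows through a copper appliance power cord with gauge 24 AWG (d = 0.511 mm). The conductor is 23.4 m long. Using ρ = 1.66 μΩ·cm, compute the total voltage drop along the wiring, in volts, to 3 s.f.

ρ = 1.66 μΩ·cm = 1.66×10^-8 Ω·m
A = π(0.511/2 mm)² = π(2.5550e-04 m)² = 2.051e-07 m²
R = ρL/A = (1.66×10^-8)(23.4)/(2.051e-07) = 1.894 Ω
V = IR = 9.4 × 1.894 = 17.8 V

17.8 V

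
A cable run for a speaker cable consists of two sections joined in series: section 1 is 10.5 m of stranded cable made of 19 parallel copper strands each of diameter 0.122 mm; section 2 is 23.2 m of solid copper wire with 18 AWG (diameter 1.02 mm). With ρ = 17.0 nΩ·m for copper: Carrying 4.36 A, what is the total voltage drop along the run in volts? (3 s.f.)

5.61 V

ρ = 17.0 nΩ·m = 1.70×10^-8 Ω·m
Section 1: A_strand = π(6.1000e-05)² = 1.169e-08 m²; R₁ = ρL/(N·A_s) = (1.70×10^-8)(10.5)/(19×1.169e-08) = 0.8037 Ω
Section 2: A = π(1.02/2 mm)² = π(5.1000e-04 m)² = 8.171e-07 m²
R₂ = (1.70×10^-8)(23.2)/(8.171e-07) = 0.4827 Ω
R = R₁ + R₂ = 1.286 Ω
V = IR = 4.36 × 1.286 = 5.61 V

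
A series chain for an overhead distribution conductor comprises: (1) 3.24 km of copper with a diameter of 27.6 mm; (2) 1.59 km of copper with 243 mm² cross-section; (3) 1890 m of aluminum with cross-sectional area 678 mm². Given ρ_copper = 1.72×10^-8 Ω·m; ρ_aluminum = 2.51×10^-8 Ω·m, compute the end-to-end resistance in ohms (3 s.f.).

0.276 Ω

Seg 1: A = π(d/2)² = π(1.3800e-02 m)² = 5.983e-04 m²
R_1 = (1.72×10^-8)(3240)/(5.983e-04) = 0.09315 Ω
Seg 2: A = 243 mm² = 2.430e-04 m²
R_2 = (1.72×10^-8)(1590)/(2.430e-04) = 0.1125 Ω
Seg 3: A = 678 mm² = 6.780e-04 m²
R_3 = (2.51×10^-8)(1890)/(6.780e-04) = 0.06997 Ω
R_total = R_1 + R_2 + R_3 = 0.276 Ω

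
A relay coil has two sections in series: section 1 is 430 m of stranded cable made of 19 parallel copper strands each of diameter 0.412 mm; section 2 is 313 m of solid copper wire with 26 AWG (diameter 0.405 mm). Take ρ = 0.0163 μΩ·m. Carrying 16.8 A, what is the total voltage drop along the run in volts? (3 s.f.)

712 V

ρ = 0.0163 μΩ·m = 1.63×10^-8 Ω·m
Section 1: A_strand = π(2.0600e-04)² = 1.333e-07 m²; R₁ = ρL/(N·A_s) = (1.63×10^-8)(430)/(19×1.333e-07) = 2.767 Ω
Section 2: A = π(0.405/2 mm)² = π(2.0250e-04 m)² = 1.288e-07 m²
R₂ = (1.63×10^-8)(313)/(1.288e-07) = 39.6 Ω
R = R₁ + R₂ = 42.37 Ω
V = IR = 16.8 × 42.37 = 712 V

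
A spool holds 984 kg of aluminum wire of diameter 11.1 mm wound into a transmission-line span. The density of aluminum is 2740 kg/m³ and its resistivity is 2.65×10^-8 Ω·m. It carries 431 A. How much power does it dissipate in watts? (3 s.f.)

A = π(d/2)² = π(5.5500e-03 m)² = 9.6769e-05 m²
L = m/(density·A) = 984/(2740×9.6769e-05) = 3711 m
R = ρL/A = (2.65×10^-8)(3711)/(9.6769e-05) = 1.016 Ω
P = I²R = (431)² × 1.016 = 1.89×10^5 W

1.89×10^5 W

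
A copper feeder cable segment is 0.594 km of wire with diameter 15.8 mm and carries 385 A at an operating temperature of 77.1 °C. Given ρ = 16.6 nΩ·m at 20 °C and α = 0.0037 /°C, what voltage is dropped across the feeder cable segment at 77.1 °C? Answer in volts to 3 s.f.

ρ = 16.6 nΩ·m = 1.66×10^-8 Ω·m
A = π(d/2)² = π(7.9000e-03 m)² = 1.961e-04 m²
R₍20₎ = ρL/A = (1.66×10^-8)(594)/(1.961e-04) = 0.05029 Ω
R₍77.1₎ = R₍20₎(1 + αΔT) = 0.05029 × (1 + 0.0037×57.1) = 0.06092 Ω
V = IR = 385 × 0.06092 = 23.5 V

23.5 V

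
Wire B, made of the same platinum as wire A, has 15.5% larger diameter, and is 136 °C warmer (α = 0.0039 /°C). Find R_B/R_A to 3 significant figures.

R ∝ ρL/d² with ρ ∝ (1+αΔT), so R_B/R_A = (1 + 15.5/100)⁻² × (1 + 0.0039×136)
= 0.7496 × 1.53 = 1.15

1.15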